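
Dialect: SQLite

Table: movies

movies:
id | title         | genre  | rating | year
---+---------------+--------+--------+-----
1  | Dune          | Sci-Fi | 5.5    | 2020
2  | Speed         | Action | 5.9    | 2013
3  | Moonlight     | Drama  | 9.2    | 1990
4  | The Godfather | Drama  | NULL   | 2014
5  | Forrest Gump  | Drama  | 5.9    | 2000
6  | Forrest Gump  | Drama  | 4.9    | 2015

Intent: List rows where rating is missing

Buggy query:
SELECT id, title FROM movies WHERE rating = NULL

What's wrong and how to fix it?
Bug: Comparing to NULL with '=' never matches; NULL = NULL is unknown, not true

Fix: Use IS NULL to test for NULL

Corrected query:
SELECT id, title FROM movies WHERE rating IS NULL

Result:
id | title        
---+--------------
4  | The Godfather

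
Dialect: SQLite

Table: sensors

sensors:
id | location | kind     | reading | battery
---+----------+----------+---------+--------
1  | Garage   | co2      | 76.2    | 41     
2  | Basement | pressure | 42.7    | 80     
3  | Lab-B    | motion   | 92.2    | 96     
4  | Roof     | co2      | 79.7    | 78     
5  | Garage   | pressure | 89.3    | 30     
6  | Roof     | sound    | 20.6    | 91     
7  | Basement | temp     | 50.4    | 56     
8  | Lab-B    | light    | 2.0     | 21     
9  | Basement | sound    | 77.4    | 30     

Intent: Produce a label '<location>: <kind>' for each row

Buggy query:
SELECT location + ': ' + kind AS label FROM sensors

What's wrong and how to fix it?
Bug: '+' is numeric addition; on text columns SQLite converts them to 0 instead of concatenating

Fix: Use the || operator for string concatenation

Corrected query:
SELECT location || ': ' || kind AS label FROM sensors

Result:
label             
------------------
Garage: co2       
Basement: pressure
Lab-B: motion     
Roof: co2         
Garage: pressure  
Roof: sound       
Basement: temp    
Lab-B: light      
Basement: sound   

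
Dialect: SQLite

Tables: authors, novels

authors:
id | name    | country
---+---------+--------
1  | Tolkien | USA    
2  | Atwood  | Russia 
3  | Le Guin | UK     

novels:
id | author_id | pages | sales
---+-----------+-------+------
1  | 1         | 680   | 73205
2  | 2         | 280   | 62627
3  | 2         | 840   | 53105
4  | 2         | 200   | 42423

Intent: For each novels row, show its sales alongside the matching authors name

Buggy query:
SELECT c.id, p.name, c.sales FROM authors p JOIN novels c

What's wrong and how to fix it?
Bug: Missing join condition: each novels row is matched to all authors rows instead of just its own

Fix: Specify the join condition linking the foreign key to the parent id

Corrected query:
SELECT c.id, p.name, c.sales FROM authors p JOIN novels c ON c.author_id = p.id

Result:
id | name    | sales
---+---------+------
1  | Tolkien | 73205
2  | Atwood  | 62627
3  | Atwood  | 53105
4  | Atwood  | 42423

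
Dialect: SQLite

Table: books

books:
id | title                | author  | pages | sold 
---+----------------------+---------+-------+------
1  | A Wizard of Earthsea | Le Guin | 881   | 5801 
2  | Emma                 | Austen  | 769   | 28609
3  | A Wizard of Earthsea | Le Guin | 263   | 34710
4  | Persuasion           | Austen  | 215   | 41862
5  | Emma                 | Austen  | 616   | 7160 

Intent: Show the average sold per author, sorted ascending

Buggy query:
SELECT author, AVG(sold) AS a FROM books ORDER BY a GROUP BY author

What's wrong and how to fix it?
Bug: ORDER BY appears before GROUP BY; SQL clause order requires GROUP BY first

Fix: Move ORDER BY to the end, after GROUP BY

Corrected query:
SELECT author, AVG(sold) AS a FROM books GROUP BY author ORDER BY a

Result:
author  | a      
--------+--------
Le Guin | 20255.5
Austen  | 25877  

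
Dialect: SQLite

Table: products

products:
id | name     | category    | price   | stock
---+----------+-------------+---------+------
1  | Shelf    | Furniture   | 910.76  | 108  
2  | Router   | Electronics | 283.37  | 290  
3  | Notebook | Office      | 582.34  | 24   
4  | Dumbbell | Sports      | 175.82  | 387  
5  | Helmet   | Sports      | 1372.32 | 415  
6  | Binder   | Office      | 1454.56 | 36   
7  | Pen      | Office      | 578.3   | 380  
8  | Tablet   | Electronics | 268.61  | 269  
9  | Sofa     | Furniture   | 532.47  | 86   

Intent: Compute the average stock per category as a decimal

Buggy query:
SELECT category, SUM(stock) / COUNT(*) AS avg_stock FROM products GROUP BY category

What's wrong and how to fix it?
Bug: SUM(stock) and COUNT(*) are both integers; the division truncates the fractional part

Fix: Multiply by 1.0 (or CAST to REAL) to force floating-point division

Corrected query:
SELECT category, SUM(stock) * 1.0 / COUNT(*) AS avg_stock FROM products GROUP BY category

Result:
category    | avg_stock 
------------+-----------
Electronics | 279.5     
Furniture   | 97        
Office      | 146.666667
Sports      | 401       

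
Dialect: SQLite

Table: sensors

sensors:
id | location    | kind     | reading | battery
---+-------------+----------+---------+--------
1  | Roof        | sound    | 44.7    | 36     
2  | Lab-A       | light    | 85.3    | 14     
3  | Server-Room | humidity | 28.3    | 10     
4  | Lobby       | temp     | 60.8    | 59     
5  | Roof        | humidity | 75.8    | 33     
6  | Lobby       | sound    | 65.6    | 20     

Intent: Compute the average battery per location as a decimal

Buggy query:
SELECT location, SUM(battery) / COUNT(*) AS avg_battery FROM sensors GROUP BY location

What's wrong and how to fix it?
Bug: SUM(battery) and COUNT(*) are both integers; the division truncates the fractional part

Fix: Multiply by 1.0 (or CAST to REAL) to force floating-point division

Corrected query:
SELECT location, SUM(battery) * 1.0 / COUNT(*) AS avg_battery FROM sensors GROUP BY location

Result:
location    | avg_battery
------------+------------
Lab-A       | 14         
Lobby       | 39.5       
Roof        | 34.5       
Server-Room | 10         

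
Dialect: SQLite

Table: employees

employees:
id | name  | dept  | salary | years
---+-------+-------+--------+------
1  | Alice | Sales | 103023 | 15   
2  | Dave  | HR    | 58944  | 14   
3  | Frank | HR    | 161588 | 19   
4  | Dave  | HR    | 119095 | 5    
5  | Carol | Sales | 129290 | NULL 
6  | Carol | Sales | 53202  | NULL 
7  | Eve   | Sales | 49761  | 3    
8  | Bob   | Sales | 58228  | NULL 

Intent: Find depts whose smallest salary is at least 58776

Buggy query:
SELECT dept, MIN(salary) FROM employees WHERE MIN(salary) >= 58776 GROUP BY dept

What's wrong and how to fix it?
Bug: MIN() in WHERE is a misuse of aggregate

Fix: Replace WHERE with HAVING after the GROUP BY

Corrected query:
SELECT dept, MIN(salary) FROM employees GROUP BY dept HAVING MIN(salary) >= 58776

Result:
dept | MIN(salary)
-----+------------
HR   | 58944      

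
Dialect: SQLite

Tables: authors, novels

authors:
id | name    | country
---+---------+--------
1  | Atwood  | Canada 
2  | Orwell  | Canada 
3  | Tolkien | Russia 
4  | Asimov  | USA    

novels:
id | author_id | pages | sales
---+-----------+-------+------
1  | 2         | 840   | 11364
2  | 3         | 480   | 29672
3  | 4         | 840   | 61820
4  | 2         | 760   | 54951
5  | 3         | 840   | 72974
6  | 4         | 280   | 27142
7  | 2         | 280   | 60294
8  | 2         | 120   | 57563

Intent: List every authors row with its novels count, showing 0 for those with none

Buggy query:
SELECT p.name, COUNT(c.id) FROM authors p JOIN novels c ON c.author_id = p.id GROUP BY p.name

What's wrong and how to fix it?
Bug: An inner join excludes parents with zero children

Fix: Switch to LEFT JOIN to retain unmatched parent rows

Corrected query:
SELECT p.name, COUNT(c.id) FROM authors p LEFT JOIN novels c ON c.author_id = p.id GROUP BY p.name

Result:
name    | COUNT(c.id)
--------+------------
Asimov  | 2          
Atwood  | 0          
Orwell  | 4          
Tolkien | 2          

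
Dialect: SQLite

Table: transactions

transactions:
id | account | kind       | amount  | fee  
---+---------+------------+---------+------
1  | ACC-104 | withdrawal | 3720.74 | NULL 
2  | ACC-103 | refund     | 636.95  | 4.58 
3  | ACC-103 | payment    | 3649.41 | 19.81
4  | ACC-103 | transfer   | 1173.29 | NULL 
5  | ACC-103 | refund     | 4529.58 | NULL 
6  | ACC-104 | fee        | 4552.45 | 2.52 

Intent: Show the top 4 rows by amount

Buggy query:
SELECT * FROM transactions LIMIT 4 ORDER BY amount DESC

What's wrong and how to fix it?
Bug: ORDER BY cannot follow LIMIT; LIMIT is the final clause

Fix: Sort with ORDER BY, then apply LIMIT

Corrected query:
SELECT * FROM transactions ORDER BY amount DESC LIMIT 4

Result:
id | account | kind       | amount  | fee  
---+---------+------------+---------+------
6  | ACC-104 | fee        | 4552.45 | 2.52 
5  | ACC-103 | refund     | 4529.58 | NULL 
1  | ACC-104 | withdrawal | 3720.74 | NULL 
3  | ACC-103 | payment    | 3649.41 | 19.81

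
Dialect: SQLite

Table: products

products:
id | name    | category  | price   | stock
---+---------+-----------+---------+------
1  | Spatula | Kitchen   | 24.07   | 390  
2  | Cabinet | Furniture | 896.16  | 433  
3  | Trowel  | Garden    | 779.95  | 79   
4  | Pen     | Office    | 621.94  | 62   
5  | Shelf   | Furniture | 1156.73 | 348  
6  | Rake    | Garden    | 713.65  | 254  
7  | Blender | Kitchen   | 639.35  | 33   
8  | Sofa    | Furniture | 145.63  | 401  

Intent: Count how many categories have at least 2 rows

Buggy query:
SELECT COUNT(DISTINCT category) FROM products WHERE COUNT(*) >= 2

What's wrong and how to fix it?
Bug: WHERE filters individual rows, not groups, so a group-level COUNT is invalid there

Fix: Group first with HAVING COUNT(*) >= 2, then COUNT the resulting groups

Corrected query:
SELECT COUNT(*) FROM (SELECT category FROM products GROUP BY category HAVING COUNT(*) >= 2)

Result:
COUNT(*)
--------
3       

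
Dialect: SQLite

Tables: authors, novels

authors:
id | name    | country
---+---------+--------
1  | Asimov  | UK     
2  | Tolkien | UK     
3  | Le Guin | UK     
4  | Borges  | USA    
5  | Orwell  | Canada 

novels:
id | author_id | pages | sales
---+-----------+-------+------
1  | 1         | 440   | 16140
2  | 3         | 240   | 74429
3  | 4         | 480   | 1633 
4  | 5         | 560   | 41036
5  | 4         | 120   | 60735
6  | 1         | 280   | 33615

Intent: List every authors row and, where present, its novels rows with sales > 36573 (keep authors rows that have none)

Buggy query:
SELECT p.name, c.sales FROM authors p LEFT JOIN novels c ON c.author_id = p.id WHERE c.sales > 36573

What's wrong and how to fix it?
Bug: Filtering c.sales in WHERE discards the NULL rows produced by LEFT JOIN, turning it into an inner join

Fix: Move the right-table condition into the ON clause so unmatched parents are kept

Corrected query:
SELECT p.name, c.sales FROM authors p LEFT JOIN novels c ON c.author_id = p.id AND c.sales > 36573

Result:
name    | sales
--------+------
Asimov  | NULL 
Tolkien | NULL 
Le Guin | 74429
Borges  | 60735
Orwell  | 41036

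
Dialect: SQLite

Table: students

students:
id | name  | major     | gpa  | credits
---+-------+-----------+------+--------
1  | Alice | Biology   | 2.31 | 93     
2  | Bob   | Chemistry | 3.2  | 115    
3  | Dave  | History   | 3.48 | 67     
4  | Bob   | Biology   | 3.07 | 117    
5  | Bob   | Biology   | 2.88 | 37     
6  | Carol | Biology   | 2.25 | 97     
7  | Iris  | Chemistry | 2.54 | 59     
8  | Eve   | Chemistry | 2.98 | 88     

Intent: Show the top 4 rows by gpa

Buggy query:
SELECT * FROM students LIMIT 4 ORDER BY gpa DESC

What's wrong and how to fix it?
Bug: LIMIT must come after ORDER BY

Fix: Sort with ORDER BY, then apply LIMIT

Corrected query:
SELECT * FROM students ORDER BY gpa DESC LIMIT 4

Result:
id | name | major     | gpa  | credits
---+------+-----------+------+--------
3  | Dave | History   | 3.48 | 67     
2  | Bob  | Chemistry | 3.2  | 115    
4  | Bob  | Biology   | 3.07 | 117    
8  | Eve  | Chemistry | 2.98 | 88     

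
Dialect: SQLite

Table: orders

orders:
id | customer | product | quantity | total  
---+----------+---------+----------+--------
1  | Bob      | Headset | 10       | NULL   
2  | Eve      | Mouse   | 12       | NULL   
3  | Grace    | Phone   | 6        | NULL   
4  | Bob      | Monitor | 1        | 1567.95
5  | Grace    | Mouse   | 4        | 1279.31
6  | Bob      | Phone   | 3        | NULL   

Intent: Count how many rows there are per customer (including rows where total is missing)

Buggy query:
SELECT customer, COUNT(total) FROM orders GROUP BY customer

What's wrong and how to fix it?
Bug: COUNT(total) skips NULLs, so groups with missing total are undercounted

Fix: Replace COUNT(total) with COUNT(*)

Corrected query:
SELECT customer, COUNT(*) FROM orders GROUP BY customer

Result:
customer | COUNT(*)
---------+---------
Bob      | 3       
Eve      | 1       
Grace    | 2       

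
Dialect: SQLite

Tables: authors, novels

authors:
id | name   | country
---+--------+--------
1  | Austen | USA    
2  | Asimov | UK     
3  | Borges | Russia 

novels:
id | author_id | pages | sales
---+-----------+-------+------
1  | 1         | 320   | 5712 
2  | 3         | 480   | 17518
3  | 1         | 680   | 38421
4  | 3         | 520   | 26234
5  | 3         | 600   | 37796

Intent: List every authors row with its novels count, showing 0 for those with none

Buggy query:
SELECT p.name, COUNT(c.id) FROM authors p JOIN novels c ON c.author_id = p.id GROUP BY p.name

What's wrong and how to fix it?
Bug: INNER JOIN drops authors rows that have no matching novels rows

Fix: Switch to LEFT JOIN to retain unmatched parent rows

Corrected query:
SELECT p.name, COUNT(c.id) FROM authors p LEFT JOIN novels c ON c.author_id = p.id GROUP BY p.name

Result:
name   | COUNT(c.id)
-------+------------
Asimov | 0          
Austen | 2          
Borges | 3          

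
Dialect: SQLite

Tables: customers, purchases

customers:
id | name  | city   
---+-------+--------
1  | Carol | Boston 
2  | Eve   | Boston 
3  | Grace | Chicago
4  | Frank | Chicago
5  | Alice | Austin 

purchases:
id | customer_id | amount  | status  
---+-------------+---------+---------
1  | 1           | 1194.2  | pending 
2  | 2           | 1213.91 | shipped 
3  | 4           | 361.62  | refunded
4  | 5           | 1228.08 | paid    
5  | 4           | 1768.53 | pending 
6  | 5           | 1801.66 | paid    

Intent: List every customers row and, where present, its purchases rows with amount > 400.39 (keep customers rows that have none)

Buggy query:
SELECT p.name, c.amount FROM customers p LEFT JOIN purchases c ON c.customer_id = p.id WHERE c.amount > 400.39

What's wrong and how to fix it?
Bug: A WHERE condition on the right-hand table after LEFT JOIN drops unmatched parents

Fix: Move the right-table condition into the ON clause so unmatched parents are kept

Corrected query:
SELECT p.name, c.amount FROM customers p LEFT JOIN purchases c ON c.customer_id = p.id AND c.amount > 400.39

Result:
name  | amount 
------+--------
Carol | 1194.2 
Eve   | 1213.91
Grace | NULL   
Frank | 1768.53
Alice | 1228.08
Alice | 1801.66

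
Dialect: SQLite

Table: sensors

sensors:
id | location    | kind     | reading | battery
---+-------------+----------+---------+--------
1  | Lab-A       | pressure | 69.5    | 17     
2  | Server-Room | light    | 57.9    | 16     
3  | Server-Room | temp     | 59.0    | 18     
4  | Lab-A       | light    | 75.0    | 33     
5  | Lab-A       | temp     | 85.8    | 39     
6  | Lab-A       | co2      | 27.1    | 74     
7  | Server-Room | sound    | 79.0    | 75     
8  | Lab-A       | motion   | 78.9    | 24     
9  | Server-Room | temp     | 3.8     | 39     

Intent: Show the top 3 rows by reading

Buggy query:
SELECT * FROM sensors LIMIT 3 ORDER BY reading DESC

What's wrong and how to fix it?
Bug: LIMIT must come after ORDER BY

Fix: Swap the clauses: ORDER BY first, then LIMIT

Corrected query:
SELECT * FROM sensors ORDER BY reading DESC LIMIT 3

Result:
id | location    | kind   | reading | battery
---+-------------+--------+---------+--------
5  | Lab-A       | temp   | 85.8    | 39     
7  | Server-Room | sound  | 79      | 75     
8  | Lab-A       | motion | 78.9    | 24     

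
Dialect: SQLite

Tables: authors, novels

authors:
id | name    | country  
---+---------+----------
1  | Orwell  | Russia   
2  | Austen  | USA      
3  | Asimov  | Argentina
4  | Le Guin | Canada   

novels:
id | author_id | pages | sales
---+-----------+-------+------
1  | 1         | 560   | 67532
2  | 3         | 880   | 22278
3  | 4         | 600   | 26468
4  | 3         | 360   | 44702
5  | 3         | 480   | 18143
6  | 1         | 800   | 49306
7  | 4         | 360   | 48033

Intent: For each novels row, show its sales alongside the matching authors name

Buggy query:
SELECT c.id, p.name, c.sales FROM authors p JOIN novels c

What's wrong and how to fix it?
Bug: Missing join condition: each novels row is matched to all authors rows instead of just its own

Fix: Add ON c.author_id = p.id to the JOIN

Corrected query:
SELECT c.id, p.name, c.sales FROM authors p JOIN novels c ON c.author_id = p.id

Result:
id | name    | sales
---+---------+------
1  | Orwell  | 67532
2  | Asimov  | 22278
3  | Le Guin | 26468
4  | Asimov  | 44702
5  | Asimov  | 18143
6  | Orwell  | 49306
7  | Le Guin | 48033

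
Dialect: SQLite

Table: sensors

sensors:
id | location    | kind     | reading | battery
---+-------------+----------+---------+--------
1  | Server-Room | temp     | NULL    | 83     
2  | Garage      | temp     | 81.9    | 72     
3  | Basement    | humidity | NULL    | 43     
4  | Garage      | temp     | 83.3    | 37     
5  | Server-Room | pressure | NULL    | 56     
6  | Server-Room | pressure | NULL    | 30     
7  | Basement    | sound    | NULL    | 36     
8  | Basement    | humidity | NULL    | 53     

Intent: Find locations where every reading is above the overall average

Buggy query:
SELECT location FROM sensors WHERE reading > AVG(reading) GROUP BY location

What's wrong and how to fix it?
Bug: AVG() is an aggregate; it can't sit directly in WHERE

Fix: Use a subquery for AVG and a HAVING MIN(...) filter so the condition holds for every row in the group

Corrected query:
SELECT location FROM sensors GROUP BY location HAVING MIN(reading) > (SELECT AVG(reading) FROM sensors)

Result:
(no rows)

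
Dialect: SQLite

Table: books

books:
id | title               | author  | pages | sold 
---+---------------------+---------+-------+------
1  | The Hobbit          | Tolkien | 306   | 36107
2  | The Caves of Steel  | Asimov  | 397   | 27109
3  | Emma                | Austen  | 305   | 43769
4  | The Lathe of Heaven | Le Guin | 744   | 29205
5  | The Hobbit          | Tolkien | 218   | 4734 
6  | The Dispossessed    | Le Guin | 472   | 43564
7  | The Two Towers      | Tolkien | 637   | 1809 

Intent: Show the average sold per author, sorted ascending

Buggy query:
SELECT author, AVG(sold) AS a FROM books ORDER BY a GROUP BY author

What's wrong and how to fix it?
Bug: GROUP BY must precede ORDER BY

Fix: Move ORDER BY to the end, after GROUP BY

Corrected query:
SELECT author, AVG(sold) AS a FROM books GROUP BY author ORDER BY a

Result:
author  | a           
--------+-------------
Tolkien | 14216.666667
Asimov  | 27109       
Le Guin | 36384.5     
Austen  | 43769       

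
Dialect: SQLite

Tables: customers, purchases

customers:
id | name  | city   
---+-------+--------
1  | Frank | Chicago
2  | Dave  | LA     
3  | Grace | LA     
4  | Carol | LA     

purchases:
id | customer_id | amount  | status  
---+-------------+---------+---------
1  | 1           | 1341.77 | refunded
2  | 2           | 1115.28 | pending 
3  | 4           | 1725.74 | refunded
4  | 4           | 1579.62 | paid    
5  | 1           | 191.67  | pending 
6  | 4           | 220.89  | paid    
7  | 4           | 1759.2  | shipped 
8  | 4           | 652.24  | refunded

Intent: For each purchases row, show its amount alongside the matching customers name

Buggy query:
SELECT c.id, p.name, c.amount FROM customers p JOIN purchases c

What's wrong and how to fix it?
Bug: JOIN with no ON clause produces a cartesian product; every purchases row pairs with every customers row

Fix: Specify the join condition linking the foreign key to the parent id

Corrected query:
SELECT c.id, p.name, c.amount FROM customers p JOIN purchases c ON c.customer_id = p.id

Result:
id | name  | amount 
---+-------+--------
1  | Frank | 1341.77
2  | Dave  | 1115.28
3  | Carol | 1725.74
4  | Carol | 1579.62
5  | Frank | 191.67 
6  | Carol | 220.89 
7  | Carol | 1759.2 
8  | Carol | 652.24 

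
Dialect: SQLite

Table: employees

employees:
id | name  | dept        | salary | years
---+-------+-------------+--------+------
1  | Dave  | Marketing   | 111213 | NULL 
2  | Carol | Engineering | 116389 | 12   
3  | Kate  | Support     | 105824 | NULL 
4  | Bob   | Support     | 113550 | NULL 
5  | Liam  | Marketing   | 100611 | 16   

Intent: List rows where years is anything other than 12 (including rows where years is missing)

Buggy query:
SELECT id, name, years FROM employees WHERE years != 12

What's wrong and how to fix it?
Bug: Inequality against NULL is unknown, not true; rows with NULL are dropped

Fix: Add an explicit OR years IS NULL to include the missing-value rows

Corrected query:
SELECT id, name, years FROM employees WHERE years != 12 OR years IS NULL

Result:
id | name | years
---+------+------
1  | Dave | NULL 
3  | Kate | NULL 
4  | Bob  | NULL 
5  | Liam | 16   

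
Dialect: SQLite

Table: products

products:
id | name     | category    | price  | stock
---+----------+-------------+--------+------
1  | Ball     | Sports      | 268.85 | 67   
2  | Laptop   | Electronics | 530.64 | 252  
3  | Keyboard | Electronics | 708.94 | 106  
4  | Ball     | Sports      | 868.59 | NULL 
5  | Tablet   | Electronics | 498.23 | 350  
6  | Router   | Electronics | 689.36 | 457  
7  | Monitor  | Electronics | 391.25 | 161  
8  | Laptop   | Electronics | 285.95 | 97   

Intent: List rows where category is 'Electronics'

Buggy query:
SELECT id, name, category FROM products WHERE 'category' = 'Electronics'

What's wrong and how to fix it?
Bug: Single quotes denote string literals in SQL; the column name is being compared as a constant string

Fix: Reference the column as category without single quotes

Corrected query:
SELECT id, name, category FROM products WHERE category = 'Electronics'

Result:
id | name     | category   
---+----------+------------
2  | Laptop   | Electronics
3  | Keyboard | Electronics
5  | Tablet   | Electronics
6  | Router   | Electronics
7  | Monitor  | Electronics
8  | Laptop   | Electronics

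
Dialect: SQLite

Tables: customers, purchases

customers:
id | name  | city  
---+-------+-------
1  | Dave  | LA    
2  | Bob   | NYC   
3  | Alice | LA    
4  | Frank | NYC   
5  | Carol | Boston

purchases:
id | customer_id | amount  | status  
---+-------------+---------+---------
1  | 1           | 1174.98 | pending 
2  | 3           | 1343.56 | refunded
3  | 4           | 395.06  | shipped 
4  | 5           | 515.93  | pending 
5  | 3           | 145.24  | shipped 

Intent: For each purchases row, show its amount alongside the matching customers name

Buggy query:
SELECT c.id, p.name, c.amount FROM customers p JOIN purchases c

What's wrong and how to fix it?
Bug: JOIN with no ON clause produces a cartesian product; every purchases row pairs with every customers row

Fix: Add ON c.customer_id = p.id to the JOIN

Corrected query:
SELECT c.id, p.name, c.amount FROM customers p JOIN purchases c ON c.customer_id = p.id

Result:
id | name  | amount 
---+-------+--------
1  | Dave  | 1174.98
2  | Alice | 1343.56
3  | Frank | 395.06 
4  | Carol | 515.93 
5  | Alice | 145.24 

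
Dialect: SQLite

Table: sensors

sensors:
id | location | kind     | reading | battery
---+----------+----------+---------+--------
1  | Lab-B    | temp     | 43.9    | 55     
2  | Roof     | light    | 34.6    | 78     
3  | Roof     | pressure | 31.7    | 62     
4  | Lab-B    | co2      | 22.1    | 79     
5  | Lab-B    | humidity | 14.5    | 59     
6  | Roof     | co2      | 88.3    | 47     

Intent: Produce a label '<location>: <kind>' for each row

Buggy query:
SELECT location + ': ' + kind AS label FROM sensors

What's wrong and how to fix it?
Bug: SQLite uses || for string concatenation; + coerces text to numbers (yielding 0)

Fix: Use the || operator for string concatenation

Corrected query:
SELECT location || ': ' || kind AS label FROM sensors

Result:
label          
---------------
Lab-B: temp    
Roof: light    
Roof: pressure 
Lab-B: co2     
Lab-B: humidity
Roof: co2      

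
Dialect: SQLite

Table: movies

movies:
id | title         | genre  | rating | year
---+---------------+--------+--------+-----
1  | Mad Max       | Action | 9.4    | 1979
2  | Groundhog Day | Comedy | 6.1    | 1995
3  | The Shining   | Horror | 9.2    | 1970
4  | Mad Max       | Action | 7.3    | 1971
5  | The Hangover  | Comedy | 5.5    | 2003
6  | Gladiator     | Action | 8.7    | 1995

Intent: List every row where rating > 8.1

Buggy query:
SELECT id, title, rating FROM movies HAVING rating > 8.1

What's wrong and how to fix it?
Bug: HAVING filters the output of aggregation, but this query has no GROUP BY and no aggregate functions, so SQLite rejects it (HAVING clause on a non-aggregate query); the condition here is per row

Fix: Use WHERE for row-level filtering

Corrected query:
SELECT id, title, rating FROM movies WHERE rating > 8.1

Result:
id | title       | rating
---+-------------+-------
1  | Mad Max     | 9.4   
3  | The Shining | 9.2   
6  | Gladiator   | 8.7   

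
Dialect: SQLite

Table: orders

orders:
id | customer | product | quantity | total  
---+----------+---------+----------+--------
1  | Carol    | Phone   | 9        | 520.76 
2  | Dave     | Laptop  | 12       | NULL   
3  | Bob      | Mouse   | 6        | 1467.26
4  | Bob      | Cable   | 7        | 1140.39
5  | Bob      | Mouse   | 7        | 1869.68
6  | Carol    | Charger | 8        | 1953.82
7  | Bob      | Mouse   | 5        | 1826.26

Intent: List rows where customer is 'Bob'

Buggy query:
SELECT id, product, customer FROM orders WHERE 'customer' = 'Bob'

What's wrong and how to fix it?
Bug: 'customer' in single quotes is a string literal, not the column; the comparison is literal-vs-literal and never true

Fix: Reference the column as customer without single quotes

Corrected query:
SELECT id, product, customer FROM orders WHERE customer = 'Bob'

Result:
id | product | customer
---+---------+---------
3  | Mouse   | Bob     
4  | Cable   | Bob     
5  | Mouse   | Bob     
7  | Mouse   | Bob     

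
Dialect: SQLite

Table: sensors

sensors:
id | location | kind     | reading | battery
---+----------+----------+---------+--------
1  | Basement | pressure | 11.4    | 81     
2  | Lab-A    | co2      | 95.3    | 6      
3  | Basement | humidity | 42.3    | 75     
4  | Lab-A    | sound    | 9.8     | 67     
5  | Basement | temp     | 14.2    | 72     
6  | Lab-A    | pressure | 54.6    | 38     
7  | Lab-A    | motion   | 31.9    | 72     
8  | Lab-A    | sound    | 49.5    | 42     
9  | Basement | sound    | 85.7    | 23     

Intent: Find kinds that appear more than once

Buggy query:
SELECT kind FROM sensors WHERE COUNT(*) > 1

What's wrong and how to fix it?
Bug: COUNT(*) is an aggregate and cannot be used in WHERE

Fix: GROUP BY kind, then filter groups with HAVING COUNT(*) > 1

Corrected query:
SELECT kind FROM sensors GROUP BY kind HAVING COUNT(*) > 1

Result:
kind    
--------
pressure
sound   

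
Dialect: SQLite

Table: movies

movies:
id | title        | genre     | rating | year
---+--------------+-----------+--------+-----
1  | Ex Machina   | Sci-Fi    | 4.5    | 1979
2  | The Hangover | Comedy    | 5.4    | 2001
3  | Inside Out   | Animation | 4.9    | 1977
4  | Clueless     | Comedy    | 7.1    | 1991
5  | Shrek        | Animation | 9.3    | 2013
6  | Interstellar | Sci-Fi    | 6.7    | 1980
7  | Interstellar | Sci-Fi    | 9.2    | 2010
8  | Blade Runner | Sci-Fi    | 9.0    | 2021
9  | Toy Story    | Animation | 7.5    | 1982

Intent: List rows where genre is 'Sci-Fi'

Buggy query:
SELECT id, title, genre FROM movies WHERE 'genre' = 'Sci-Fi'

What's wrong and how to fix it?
Bug: 'genre' in single quotes is a string literal, not the column; the comparison is literal-vs-literal and never true

Fix: Remove the quotes around the column name (or use double quotes for an identifier)

Corrected query:
SELECT id, title, genre FROM movies WHERE genre = 'Sci-Fi'

Result:
id | title        | genre 
---+--------------+-------
1  | Ex Machina   | Sci-Fi
6  | Interstellar | Sci-Fi
7  | Interstellar | Sci-Fi
8  | Blade Runner | Sci-Fi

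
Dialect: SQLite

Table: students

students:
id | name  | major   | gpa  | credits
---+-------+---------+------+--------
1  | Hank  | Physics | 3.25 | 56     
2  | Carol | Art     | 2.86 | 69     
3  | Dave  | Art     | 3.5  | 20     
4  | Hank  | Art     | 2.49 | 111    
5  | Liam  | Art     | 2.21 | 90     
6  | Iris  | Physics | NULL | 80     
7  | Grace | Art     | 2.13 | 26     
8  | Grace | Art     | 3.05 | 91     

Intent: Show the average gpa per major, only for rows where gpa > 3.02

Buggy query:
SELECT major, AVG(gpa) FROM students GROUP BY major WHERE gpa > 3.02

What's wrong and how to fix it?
Bug: Row-level WHERE must come before GROUP BY in the clause order

Fix: Place WHERE between FROM and GROUP BY

Corrected query:
SELECT major, AVG(gpa) FROM students WHERE gpa > 3.02 GROUP BY major

Result:
major   | AVG(gpa)
--------+---------
Art     | 3.275   
Physics | 3.25    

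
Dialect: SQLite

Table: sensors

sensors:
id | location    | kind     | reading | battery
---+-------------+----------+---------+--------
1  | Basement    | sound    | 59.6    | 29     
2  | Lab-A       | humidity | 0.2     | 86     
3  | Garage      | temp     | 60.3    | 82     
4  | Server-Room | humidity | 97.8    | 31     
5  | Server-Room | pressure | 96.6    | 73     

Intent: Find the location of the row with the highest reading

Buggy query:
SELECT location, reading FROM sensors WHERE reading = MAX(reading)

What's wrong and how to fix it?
Bug: WHERE is evaluated per row; an aggregate over the whole table isn't defined there

Fix: Wrap MAX in a scalar subquery so WHERE compares against a single value

Corrected query:
SELECT location, reading FROM sensors WHERE reading = (SELECT MAX(reading) FROM sensors)

Result:
location    | reading
------------+--------
Server-Room | 97.8   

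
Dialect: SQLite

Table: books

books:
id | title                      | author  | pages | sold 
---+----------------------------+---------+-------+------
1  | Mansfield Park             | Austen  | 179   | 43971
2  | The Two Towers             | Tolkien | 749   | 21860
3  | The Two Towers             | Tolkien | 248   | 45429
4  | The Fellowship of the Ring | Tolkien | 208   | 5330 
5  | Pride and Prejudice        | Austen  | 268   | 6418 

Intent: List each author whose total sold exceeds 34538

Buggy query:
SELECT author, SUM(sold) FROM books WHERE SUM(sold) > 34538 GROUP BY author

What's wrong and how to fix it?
Bug: Aggregate functions cannot appear in a WHERE clause

Fix: Use HAVING (which filters groups after aggregation) instead of WHERE

Corrected query:
SELECT author, SUM(sold) FROM books GROUP BY author HAVING SUM(sold) > 34538

Result:
author  | SUM(sold)
--------+----------
Austen  | 50389    
Tolkien | 72619    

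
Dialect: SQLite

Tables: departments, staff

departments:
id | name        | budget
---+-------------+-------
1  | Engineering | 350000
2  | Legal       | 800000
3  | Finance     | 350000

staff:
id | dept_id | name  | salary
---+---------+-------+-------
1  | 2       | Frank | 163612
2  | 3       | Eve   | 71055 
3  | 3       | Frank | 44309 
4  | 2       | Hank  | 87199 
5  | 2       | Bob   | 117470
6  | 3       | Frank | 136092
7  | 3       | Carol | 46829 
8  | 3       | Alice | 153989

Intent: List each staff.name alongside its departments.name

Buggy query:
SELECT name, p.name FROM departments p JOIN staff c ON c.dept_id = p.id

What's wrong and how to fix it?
Bug: Both tables have a 'name' column; the unqualified reference is ambiguous

Fix: Qualify the column with its table alias (c.name)

Corrected query:
SELECT c.name, p.name FROM departments p JOIN staff c ON c.dept_id = p.id

Result:
name  | name   
------+--------
Frank | Legal  
Eve   | Finance
Frank | Finance
Hank  | Legal  
Bob   | Legal  
Frank | Finance
Carol | Finance
Alice | Finance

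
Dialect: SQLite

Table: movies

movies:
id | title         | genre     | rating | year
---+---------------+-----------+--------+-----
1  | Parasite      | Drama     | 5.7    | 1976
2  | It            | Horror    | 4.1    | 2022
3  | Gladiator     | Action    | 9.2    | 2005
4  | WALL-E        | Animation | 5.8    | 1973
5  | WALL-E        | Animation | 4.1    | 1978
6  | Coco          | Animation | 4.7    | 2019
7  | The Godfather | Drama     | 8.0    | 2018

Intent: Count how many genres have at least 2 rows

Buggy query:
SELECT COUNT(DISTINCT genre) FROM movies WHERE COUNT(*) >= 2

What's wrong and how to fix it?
Bug: WHERE filters individual rows, not groups, so a group-level COUNT is invalid there

Fix: Group first with HAVING COUNT(*) >= 2, then COUNT the resulting groups

Corrected query:
SELECT COUNT(*) FROM (SELECT genre FROM movies GROUP BY genre HAVING COUNT(*) >= 2)

Result:
COUNT(*)
--------
2       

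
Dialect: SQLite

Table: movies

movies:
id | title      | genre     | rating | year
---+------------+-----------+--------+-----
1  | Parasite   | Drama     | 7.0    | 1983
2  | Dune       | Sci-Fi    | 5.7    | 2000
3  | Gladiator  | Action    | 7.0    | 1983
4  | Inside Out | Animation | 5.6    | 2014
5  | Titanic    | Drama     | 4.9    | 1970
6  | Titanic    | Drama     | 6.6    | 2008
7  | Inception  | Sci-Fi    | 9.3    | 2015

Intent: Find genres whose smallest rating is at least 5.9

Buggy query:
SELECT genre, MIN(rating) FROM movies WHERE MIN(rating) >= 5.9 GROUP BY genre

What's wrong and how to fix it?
Bug: Aggregates like MIN are computed per group after WHERE runs

Fix: Use HAVING for the per-group MIN condition

Corrected query:
SELECT genre, MIN(rating) FROM movies GROUP BY genre HAVING MIN(rating) >= 5.9

Result:
genre  | MIN(rating)
-------+------------
Action | 7          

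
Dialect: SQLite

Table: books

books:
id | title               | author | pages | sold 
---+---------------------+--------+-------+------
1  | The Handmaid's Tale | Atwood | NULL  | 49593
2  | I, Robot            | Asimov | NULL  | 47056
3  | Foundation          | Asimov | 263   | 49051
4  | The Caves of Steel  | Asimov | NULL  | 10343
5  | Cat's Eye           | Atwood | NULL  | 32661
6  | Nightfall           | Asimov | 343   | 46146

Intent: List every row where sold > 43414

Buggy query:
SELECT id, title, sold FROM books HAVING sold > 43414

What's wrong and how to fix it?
Bug: This is a non-aggregate query (no GROUP BY, no aggregates), so in SQLite the HAVING clause is invalid here; a row-level condition belongs in WHERE

Fix: Use WHERE for row-level filtering

Corrected query:
SELECT id, title, sold FROM books WHERE sold > 43414

Result:
id | title               | sold 
---+---------------------+------
1  | The Handmaid's Tale | 49593
2  | I, Robot            | 47056
3  | Foundation          | 49051
6  | Nightfall           | 46146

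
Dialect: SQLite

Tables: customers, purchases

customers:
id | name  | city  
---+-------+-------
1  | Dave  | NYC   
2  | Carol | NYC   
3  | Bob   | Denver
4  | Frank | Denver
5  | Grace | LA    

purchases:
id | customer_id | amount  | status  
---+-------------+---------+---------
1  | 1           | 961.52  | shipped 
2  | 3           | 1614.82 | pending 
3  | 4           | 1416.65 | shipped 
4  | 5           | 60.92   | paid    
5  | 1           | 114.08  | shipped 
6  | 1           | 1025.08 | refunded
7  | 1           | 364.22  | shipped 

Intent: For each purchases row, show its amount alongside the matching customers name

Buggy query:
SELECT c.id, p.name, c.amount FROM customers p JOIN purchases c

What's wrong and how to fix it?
Bug: Missing join condition: each purchases row is matched to all customers rows instead of just its own

Fix: Specify the join condition linking the foreign key to the parent id

Corrected query:
SELECT c.id, p.name, c.amount FROM customers p JOIN purchases c ON c.customer_id = p.id

Result:
id | name  | amount 
---+-------+--------
1  | Dave  | 961.52 
2  | Bob   | 1614.82
3  | Frank | 1416.65
4  | Grace | 60.92  
5  | Dave  | 114.08 
6  | Dave  | 1025.08
7  | Dave  | 364.22 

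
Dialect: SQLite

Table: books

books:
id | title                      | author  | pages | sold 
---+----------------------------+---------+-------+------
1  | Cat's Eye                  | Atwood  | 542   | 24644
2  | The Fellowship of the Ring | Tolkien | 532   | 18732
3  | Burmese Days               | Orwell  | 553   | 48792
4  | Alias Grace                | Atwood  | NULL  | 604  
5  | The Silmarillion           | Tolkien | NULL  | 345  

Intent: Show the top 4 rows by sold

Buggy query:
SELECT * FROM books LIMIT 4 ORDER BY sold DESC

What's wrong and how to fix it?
Bug: ORDER BY cannot follow LIMIT; LIMIT is the final clause

Fix: Swap the clauses: ORDER BY first, then LIMIT

Corrected query:
SELECT * FROM books ORDER BY sold DESC LIMIT 4

Result:
id | title                      | author  | pages | sold 
---+----------------------------+---------+-------+------
3  | Burmese Days               | Orwell  | 553   | 48792
1  | Cat's Eye                  | Atwood  | 542   | 24644
2  | The Fellowship of the Ring | Tolkien | 532   | 18732
4  | Alias Grace                | Atwood  | NULL  | 604  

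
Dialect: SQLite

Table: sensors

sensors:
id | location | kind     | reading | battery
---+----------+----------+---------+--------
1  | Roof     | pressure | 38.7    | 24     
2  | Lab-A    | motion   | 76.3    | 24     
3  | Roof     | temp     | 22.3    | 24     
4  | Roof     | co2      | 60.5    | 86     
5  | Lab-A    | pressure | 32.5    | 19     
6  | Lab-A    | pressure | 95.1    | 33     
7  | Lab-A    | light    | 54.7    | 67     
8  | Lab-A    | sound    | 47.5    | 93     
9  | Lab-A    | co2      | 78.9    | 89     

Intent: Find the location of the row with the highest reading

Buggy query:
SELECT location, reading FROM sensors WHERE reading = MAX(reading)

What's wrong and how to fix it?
Bug: WHERE is evaluated per row; an aggregate over the whole table isn't defined there

Fix: Use a subquery: WHERE reading = (SELECT MAX(reading) FROM sensors)

Corrected query:
SELECT location, reading FROM sensors WHERE reading = (SELECT MAX(reading) FROM sensors)

Result:
location | reading
---------+--------
Lab-A    | 95.1   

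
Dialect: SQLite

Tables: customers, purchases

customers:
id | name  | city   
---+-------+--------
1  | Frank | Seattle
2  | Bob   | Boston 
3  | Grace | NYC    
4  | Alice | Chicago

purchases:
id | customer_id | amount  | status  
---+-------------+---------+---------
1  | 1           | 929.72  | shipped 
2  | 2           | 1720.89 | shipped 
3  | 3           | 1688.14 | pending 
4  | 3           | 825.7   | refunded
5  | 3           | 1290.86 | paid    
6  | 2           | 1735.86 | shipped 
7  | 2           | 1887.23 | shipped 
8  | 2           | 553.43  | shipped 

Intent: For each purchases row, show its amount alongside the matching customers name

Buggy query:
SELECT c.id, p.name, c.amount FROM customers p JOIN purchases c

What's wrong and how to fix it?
Bug: Missing join condition: each purchases row is matched to all customers rows instead of just its own

Fix: Add ON c.customer_id = p.id to the JOIN

Corrected query:
SELECT c.id, p.name, c.amount FROM customers p JOIN purchases c ON c.customer_id = p.id

Result:
id | name  | amount 
---+-------+--------
1  | Frank | 929.72 
2  | Bob   | 1720.89
3  | Grace | 1688.14
4  | Grace | 825.7  
5  | Grace | 1290.86
6  | Bob   | 1735.86
7  | Bob   | 1887.23
8  | Bob   | 553.43 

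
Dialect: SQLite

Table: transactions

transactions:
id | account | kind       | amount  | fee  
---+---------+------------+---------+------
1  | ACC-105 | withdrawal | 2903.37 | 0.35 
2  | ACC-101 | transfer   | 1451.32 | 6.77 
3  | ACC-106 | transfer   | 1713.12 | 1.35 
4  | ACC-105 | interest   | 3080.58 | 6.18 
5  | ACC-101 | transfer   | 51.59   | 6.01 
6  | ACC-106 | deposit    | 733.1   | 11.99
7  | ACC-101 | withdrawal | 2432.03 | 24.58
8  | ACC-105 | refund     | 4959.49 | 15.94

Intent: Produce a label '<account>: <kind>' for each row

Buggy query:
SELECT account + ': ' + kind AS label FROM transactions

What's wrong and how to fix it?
Bug: '+' is numeric addition; on text columns SQLite converts them to 0 instead of concatenating

Fix: Replace + with || to concatenate text

Corrected query:
SELECT account || ': ' || kind AS label FROM transactions

Result:
label              
-------------------
ACC-105: withdrawal
ACC-101: transfer  
ACC-106: transfer  
ACC-105: interest  
ACC-101: transfer  
ACC-106: deposit   
ACC-101: withdrawal
ACC-105: refund    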